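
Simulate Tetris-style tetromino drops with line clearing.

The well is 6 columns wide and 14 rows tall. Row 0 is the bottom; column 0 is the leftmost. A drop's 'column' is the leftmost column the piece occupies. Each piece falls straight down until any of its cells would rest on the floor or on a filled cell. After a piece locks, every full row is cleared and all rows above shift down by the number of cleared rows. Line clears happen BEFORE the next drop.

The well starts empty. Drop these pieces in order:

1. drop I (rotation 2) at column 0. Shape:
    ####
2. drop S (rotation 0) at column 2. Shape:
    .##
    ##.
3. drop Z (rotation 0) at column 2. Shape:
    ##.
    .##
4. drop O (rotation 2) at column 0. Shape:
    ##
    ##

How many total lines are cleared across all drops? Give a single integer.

Answer: 0

Derivation:
Drop 1: I rot2 at col 0 lands with bottom-row=0; cleared 0 line(s) (total 0); column heights now [1 1 1 1 0 0], max=1
Drop 2: S rot0 at col 2 lands with bottom-row=1; cleared 0 line(s) (total 0); column heights now [1 1 2 3 3 0], max=3
Drop 3: Z rot0 at col 2 lands with bottom-row=3; cleared 0 line(s) (total 0); column heights now [1 1 5 5 4 0], max=5
Drop 4: O rot2 at col 0 lands with bottom-row=1; cleared 0 line(s) (total 0); column heights now [3 3 5 5 4 0], max=5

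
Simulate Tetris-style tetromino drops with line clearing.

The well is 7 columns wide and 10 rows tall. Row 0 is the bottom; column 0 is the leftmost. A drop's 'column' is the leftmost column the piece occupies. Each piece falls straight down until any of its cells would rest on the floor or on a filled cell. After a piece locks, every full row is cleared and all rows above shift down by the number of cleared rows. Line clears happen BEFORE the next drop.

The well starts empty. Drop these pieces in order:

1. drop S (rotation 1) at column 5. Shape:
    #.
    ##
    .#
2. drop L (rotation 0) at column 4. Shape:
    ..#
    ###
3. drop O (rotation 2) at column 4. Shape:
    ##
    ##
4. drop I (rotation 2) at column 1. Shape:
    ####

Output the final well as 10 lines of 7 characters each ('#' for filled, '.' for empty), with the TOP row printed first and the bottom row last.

Answer: .......
.......
.......
.####..
....##.
....###
....###
.....#.
.....##
......#

Derivation:
Drop 1: S rot1 at col 5 lands with bottom-row=0; cleared 0 line(s) (total 0); column heights now [0 0 0 0 0 3 2], max=3
Drop 2: L rot0 at col 4 lands with bottom-row=3; cleared 0 line(s) (total 0); column heights now [0 0 0 0 4 4 5], max=5
Drop 3: O rot2 at col 4 lands with bottom-row=4; cleared 0 line(s) (total 0); column heights now [0 0 0 0 6 6 5], max=6
Drop 4: I rot2 at col 1 lands with bottom-row=6; cleared 0 line(s) (total 0); column heights now [0 7 7 7 7 6 5], max=7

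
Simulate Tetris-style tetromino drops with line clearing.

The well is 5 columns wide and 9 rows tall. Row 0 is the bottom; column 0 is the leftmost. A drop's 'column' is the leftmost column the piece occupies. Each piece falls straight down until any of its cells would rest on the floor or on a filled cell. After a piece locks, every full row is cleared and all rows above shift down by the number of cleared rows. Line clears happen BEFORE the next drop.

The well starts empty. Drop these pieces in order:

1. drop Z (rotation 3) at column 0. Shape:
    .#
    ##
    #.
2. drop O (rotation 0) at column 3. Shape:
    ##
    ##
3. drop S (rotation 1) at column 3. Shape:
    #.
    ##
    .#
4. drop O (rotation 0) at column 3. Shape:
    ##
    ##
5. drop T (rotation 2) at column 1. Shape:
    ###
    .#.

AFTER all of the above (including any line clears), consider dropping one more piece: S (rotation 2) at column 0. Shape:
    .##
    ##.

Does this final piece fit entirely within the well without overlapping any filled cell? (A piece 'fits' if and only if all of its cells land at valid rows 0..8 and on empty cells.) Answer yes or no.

Answer: no

Derivation:
Drop 1: Z rot3 at col 0 lands with bottom-row=0; cleared 0 line(s) (total 0); column heights now [2 3 0 0 0], max=3
Drop 2: O rot0 at col 3 lands with bottom-row=0; cleared 0 line(s) (total 0); column heights now [2 3 0 2 2], max=3
Drop 3: S rot1 at col 3 lands with bottom-row=2; cleared 0 line(s) (total 0); column heights now [2 3 0 5 4], max=5
Drop 4: O rot0 at col 3 lands with bottom-row=5; cleared 0 line(s) (total 0); column heights now [2 3 0 7 7], max=7
Drop 5: T rot2 at col 1 lands with bottom-row=6; cleared 0 line(s) (total 0); column heights now [2 8 8 8 7], max=8
Test piece S rot2 at col 0 (width 3): heights before test = [2 8 8 8 7]; fits = False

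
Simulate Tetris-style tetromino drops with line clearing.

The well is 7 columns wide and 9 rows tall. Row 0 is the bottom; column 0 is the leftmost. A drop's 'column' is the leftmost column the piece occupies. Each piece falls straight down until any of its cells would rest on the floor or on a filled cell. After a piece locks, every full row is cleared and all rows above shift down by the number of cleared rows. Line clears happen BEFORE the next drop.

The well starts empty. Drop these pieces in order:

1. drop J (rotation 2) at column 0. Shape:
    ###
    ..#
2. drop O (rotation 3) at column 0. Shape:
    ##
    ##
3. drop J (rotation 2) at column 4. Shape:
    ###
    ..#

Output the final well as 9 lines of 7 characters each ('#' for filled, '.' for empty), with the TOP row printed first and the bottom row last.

Answer: .......
.......
.......
.......
.......
##.....
##.....
###.###
..#...#

Derivation:
Drop 1: J rot2 at col 0 lands with bottom-row=0; cleared 0 line(s) (total 0); column heights now [2 2 2 0 0 0 0], max=2
Drop 2: O rot3 at col 0 lands with bottom-row=2; cleared 0 line(s) (total 0); column heights now [4 4 2 0 0 0 0], max=4
Drop 3: J rot2 at col 4 lands with bottom-row=0; cleared 0 line(s) (total 0); column heights now [4 4 2 0 2 2 2], max=4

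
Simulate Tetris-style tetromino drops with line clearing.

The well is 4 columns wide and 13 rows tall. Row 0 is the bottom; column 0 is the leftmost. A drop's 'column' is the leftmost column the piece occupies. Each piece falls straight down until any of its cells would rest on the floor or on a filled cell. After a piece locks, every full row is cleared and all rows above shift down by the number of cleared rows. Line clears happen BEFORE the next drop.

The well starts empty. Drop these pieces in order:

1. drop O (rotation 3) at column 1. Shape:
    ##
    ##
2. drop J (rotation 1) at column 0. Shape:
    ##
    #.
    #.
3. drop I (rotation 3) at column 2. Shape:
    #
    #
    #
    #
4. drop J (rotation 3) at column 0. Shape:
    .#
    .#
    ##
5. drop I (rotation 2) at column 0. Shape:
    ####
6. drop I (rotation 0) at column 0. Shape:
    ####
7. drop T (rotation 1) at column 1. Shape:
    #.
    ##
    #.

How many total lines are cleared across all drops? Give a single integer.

Answer: 2

Derivation:
Drop 1: O rot3 at col 1 lands with bottom-row=0; cleared 0 line(s) (total 0); column heights now [0 2 2 0], max=2
Drop 2: J rot1 at col 0 lands with bottom-row=0; cleared 0 line(s) (total 0); column heights now [3 3 2 0], max=3
Drop 3: I rot3 at col 2 lands with bottom-row=2; cleared 0 line(s) (total 0); column heights now [3 3 6 0], max=6
Drop 4: J rot3 at col 0 lands with bottom-row=3; cleared 0 line(s) (total 0); column heights now [4 6 6 0], max=6
Drop 5: I rot2 at col 0 lands with bottom-row=6; cleared 1 line(s) (total 1); column heights now [4 6 6 0], max=6
Drop 6: I rot0 at col 0 lands with bottom-row=6; cleared 1 line(s) (total 2); column heights now [4 6 6 0], max=6
Drop 7: T rot1 at col 1 lands with bottom-row=6; cleared 0 line(s) (total 2); column heights now [4 9 8 0], max=9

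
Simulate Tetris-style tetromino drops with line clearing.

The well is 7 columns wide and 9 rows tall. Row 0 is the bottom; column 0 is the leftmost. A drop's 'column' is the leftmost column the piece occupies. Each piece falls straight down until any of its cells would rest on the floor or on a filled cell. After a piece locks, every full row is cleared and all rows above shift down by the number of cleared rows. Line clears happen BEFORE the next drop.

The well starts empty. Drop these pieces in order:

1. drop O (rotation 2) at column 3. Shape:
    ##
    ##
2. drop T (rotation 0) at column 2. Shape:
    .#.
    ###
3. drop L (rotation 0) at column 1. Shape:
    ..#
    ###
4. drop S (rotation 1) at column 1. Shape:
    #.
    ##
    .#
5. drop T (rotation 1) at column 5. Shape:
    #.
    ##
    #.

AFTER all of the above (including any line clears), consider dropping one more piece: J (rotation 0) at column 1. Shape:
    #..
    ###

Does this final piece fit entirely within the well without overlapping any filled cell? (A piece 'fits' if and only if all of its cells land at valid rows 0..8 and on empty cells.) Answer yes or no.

Drop 1: O rot2 at col 3 lands with bottom-row=0; cleared 0 line(s) (total 0); column heights now [0 0 0 2 2 0 0], max=2
Drop 2: T rot0 at col 2 lands with bottom-row=2; cleared 0 line(s) (total 0); column heights now [0 0 3 4 3 0 0], max=4
Drop 3: L rot0 at col 1 lands with bottom-row=4; cleared 0 line(s) (total 0); column heights now [0 5 5 6 3 0 0], max=6
Drop 4: S rot1 at col 1 lands with bottom-row=5; cleared 0 line(s) (total 0); column heights now [0 8 7 6 3 0 0], max=8
Drop 5: T rot1 at col 5 lands with bottom-row=0; cleared 0 line(s) (total 0); column heights now [0 8 7 6 3 3 2], max=8
Test piece J rot0 at col 1 (width 3): heights before test = [0 8 7 6 3 3 2]; fits = False

Answer: no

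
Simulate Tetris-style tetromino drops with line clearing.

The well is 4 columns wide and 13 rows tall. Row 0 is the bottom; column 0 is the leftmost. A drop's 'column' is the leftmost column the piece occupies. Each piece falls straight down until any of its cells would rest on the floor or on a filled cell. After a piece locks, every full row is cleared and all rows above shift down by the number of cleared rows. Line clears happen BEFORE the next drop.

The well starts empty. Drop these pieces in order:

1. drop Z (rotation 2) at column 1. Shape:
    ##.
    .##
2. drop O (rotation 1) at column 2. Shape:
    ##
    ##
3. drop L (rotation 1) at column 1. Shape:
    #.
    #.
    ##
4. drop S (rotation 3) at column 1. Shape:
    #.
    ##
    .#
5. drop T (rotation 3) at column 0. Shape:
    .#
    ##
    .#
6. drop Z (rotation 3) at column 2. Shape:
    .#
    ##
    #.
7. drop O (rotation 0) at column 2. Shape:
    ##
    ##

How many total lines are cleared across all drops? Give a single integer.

Drop 1: Z rot2 at col 1 lands with bottom-row=0; cleared 0 line(s) (total 0); column heights now [0 2 2 1], max=2
Drop 2: O rot1 at col 2 lands with bottom-row=2; cleared 0 line(s) (total 0); column heights now [0 2 4 4], max=4
Drop 3: L rot1 at col 1 lands with bottom-row=4; cleared 0 line(s) (total 0); column heights now [0 7 5 4], max=7
Drop 4: S rot3 at col 1 lands with bottom-row=6; cleared 0 line(s) (total 0); column heights now [0 9 8 4], max=9
Drop 5: T rot3 at col 0 lands with bottom-row=9; cleared 0 line(s) (total 0); column heights now [11 12 8 4], max=12
Drop 6: Z rot3 at col 2 lands with bottom-row=8; cleared 0 line(s) (total 0); column heights now [11 12 10 11], max=12
Drop 7: O rot0 at col 2 lands with bottom-row=11; cleared 0 line(s) (total 0); column heights now [11 12 13 13], max=13

Answer: 0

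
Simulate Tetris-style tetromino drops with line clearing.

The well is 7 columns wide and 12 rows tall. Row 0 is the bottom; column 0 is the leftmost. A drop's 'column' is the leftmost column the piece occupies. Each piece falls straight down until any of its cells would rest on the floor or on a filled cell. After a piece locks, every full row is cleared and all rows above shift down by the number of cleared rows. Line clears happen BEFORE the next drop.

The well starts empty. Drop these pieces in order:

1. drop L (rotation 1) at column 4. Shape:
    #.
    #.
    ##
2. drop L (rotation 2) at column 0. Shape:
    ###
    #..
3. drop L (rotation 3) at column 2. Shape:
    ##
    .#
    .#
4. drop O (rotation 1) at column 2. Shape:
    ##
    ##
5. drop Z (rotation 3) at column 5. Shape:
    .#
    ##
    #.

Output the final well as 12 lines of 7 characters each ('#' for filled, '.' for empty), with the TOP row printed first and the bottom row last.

Answer: .......
.......
.......
.......
.......
.......
.......
..##...
..##..#
..#####
######.
#..###.

Derivation:
Drop 1: L rot1 at col 4 lands with bottom-row=0; cleared 0 line(s) (total 0); column heights now [0 0 0 0 3 1 0], max=3
Drop 2: L rot2 at col 0 lands with bottom-row=0; cleared 0 line(s) (total 0); column heights now [2 2 2 0 3 1 0], max=3
Drop 3: L rot3 at col 2 lands with bottom-row=0; cleared 0 line(s) (total 0); column heights now [2 2 3 3 3 1 0], max=3
Drop 4: O rot1 at col 2 lands with bottom-row=3; cleared 0 line(s) (total 0); column heights now [2 2 5 5 3 1 0], max=5
Drop 5: Z rot3 at col 5 lands with bottom-row=1; cleared 0 line(s) (total 0); column heights now [2 2 5 5 3 3 4], max=5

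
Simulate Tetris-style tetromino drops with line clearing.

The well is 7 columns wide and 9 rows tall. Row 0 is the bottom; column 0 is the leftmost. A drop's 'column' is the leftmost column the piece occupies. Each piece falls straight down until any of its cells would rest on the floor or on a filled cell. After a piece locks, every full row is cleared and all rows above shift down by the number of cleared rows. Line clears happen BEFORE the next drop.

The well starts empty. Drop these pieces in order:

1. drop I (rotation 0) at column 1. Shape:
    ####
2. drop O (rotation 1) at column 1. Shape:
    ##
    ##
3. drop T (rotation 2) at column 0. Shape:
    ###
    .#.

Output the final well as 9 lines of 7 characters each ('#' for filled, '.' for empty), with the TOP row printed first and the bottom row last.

Drop 1: I rot0 at col 1 lands with bottom-row=0; cleared 0 line(s) (total 0); column heights now [0 1 1 1 1 0 0], max=1
Drop 2: O rot1 at col 1 lands with bottom-row=1; cleared 0 line(s) (total 0); column heights now [0 3 3 1 1 0 0], max=3
Drop 3: T rot2 at col 0 lands with bottom-row=3; cleared 0 line(s) (total 0); column heights now [5 5 5 1 1 0 0], max=5

Answer: .......
.......
.......
.......
###....
.#.....
.##....
.##....
.####..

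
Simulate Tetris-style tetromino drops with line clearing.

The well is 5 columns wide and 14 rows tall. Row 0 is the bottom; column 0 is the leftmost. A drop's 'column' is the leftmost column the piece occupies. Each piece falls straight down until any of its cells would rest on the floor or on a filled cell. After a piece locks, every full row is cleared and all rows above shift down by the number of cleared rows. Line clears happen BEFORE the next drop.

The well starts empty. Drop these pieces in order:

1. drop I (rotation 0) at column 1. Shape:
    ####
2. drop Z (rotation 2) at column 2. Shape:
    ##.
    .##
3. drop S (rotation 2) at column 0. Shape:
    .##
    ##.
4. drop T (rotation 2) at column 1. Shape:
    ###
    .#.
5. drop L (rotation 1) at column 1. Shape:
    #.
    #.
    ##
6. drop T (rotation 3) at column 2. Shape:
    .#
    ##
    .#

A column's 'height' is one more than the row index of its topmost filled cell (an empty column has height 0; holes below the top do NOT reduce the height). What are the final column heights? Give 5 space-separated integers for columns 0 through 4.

Answer: 3 9 8 9 2

Derivation:
Drop 1: I rot0 at col 1 lands with bottom-row=0; cleared 0 line(s) (total 0); column heights now [0 1 1 1 1], max=1
Drop 2: Z rot2 at col 2 lands with bottom-row=1; cleared 0 line(s) (total 0); column heights now [0 1 3 3 2], max=3
Drop 3: S rot2 at col 0 lands with bottom-row=2; cleared 0 line(s) (total 0); column heights now [3 4 4 3 2], max=4
Drop 4: T rot2 at col 1 lands with bottom-row=4; cleared 0 line(s) (total 0); column heights now [3 6 6 6 2], max=6
Drop 5: L rot1 at col 1 lands with bottom-row=6; cleared 0 line(s) (total 0); column heights now [3 9 7 6 2], max=9
Drop 6: T rot3 at col 2 lands with bottom-row=6; cleared 0 line(s) (total 0); column heights now [3 9 8 9 2], max=9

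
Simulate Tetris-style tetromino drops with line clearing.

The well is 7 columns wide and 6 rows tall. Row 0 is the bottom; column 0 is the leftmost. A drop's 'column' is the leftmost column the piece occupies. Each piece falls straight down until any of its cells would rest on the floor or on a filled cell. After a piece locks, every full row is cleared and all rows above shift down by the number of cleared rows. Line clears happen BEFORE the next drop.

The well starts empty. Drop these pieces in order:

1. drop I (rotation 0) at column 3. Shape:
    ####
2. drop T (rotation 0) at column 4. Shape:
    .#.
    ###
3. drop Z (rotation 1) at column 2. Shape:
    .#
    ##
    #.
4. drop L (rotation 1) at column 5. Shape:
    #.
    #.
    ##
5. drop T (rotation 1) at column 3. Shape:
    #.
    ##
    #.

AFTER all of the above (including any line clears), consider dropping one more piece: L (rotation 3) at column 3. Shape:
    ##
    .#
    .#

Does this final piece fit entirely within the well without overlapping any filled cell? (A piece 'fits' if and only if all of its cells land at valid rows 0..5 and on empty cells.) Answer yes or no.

Answer: no

Derivation:
Drop 1: I rot0 at col 3 lands with bottom-row=0; cleared 0 line(s) (total 0); column heights now [0 0 0 1 1 1 1], max=1
Drop 2: T rot0 at col 4 lands with bottom-row=1; cleared 0 line(s) (total 0); column heights now [0 0 0 1 2 3 2], max=3
Drop 3: Z rot1 at col 2 lands with bottom-row=0; cleared 0 line(s) (total 0); column heights now [0 0 2 3 2 3 2], max=3
Drop 4: L rot1 at col 5 lands with bottom-row=3; cleared 0 line(s) (total 0); column heights now [0 0 2 3 2 6 4], max=6
Drop 5: T rot1 at col 3 lands with bottom-row=3; cleared 0 line(s) (total 0); column heights now [0 0 2 6 5 6 4], max=6
Test piece L rot3 at col 3 (width 2): heights before test = [0 0 2 6 5 6 4]; fits = False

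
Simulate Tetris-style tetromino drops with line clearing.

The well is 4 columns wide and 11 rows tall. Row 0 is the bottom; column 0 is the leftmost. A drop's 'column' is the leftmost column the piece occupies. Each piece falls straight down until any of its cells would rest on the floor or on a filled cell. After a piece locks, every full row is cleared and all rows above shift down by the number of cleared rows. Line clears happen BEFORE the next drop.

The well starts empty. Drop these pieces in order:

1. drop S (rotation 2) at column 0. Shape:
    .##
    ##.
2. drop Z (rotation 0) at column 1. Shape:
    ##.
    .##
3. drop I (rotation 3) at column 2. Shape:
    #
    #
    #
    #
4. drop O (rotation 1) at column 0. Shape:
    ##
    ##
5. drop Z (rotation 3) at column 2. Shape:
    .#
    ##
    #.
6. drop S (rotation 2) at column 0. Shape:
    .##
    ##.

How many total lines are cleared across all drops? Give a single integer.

Drop 1: S rot2 at col 0 lands with bottom-row=0; cleared 0 line(s) (total 0); column heights now [1 2 2 0], max=2
Drop 2: Z rot0 at col 1 lands with bottom-row=2; cleared 0 line(s) (total 0); column heights now [1 4 4 3], max=4
Drop 3: I rot3 at col 2 lands with bottom-row=4; cleared 0 line(s) (total 0); column heights now [1 4 8 3], max=8
Drop 4: O rot1 at col 0 lands with bottom-row=4; cleared 0 line(s) (total 0); column heights now [6 6 8 3], max=8
Drop 5: Z rot3 at col 2 lands with bottom-row=8; cleared 0 line(s) (total 0); column heights now [6 6 10 11], max=11
Drop 6: S rot2 at col 0 lands with bottom-row=9; cleared 1 line(s) (total 1); column heights now [6 10 10 10], max=10

Answer: 1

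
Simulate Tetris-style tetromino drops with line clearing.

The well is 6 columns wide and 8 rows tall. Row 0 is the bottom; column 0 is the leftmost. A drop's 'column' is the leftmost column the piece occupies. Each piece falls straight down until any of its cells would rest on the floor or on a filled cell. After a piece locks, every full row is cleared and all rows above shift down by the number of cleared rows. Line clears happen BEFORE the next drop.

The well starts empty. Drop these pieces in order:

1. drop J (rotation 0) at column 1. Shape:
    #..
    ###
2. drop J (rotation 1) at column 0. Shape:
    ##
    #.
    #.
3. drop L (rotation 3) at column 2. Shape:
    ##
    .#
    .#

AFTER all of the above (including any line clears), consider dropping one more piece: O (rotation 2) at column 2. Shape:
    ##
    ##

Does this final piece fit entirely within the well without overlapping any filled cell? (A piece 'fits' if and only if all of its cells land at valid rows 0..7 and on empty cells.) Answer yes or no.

Drop 1: J rot0 at col 1 lands with bottom-row=0; cleared 0 line(s) (total 0); column heights now [0 2 1 1 0 0], max=2
Drop 2: J rot1 at col 0 lands with bottom-row=0; cleared 0 line(s) (total 0); column heights now [3 3 1 1 0 0], max=3
Drop 3: L rot3 at col 2 lands with bottom-row=1; cleared 0 line(s) (total 0); column heights now [3 3 4 4 0 0], max=4
Test piece O rot2 at col 2 (width 2): heights before test = [3 3 4 4 0 0]; fits = True

Answer: yes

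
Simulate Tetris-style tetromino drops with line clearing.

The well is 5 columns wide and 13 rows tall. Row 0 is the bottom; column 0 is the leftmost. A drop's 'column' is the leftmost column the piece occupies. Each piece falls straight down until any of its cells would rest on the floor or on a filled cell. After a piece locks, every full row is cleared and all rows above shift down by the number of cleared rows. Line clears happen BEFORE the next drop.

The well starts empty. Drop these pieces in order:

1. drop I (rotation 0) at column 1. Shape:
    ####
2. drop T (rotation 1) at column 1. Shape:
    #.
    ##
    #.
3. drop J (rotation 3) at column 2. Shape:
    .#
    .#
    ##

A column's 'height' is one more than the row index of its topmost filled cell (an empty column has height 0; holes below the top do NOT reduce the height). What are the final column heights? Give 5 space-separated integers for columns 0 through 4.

Drop 1: I rot0 at col 1 lands with bottom-row=0; cleared 0 line(s) (total 0); column heights now [0 1 1 1 1], max=1
Drop 2: T rot1 at col 1 lands with bottom-row=1; cleared 0 line(s) (total 0); column heights now [0 4 3 1 1], max=4
Drop 3: J rot3 at col 2 lands with bottom-row=3; cleared 0 line(s) (total 0); column heights now [0 4 4 6 1], max=6

Answer: 0 4 4 6 1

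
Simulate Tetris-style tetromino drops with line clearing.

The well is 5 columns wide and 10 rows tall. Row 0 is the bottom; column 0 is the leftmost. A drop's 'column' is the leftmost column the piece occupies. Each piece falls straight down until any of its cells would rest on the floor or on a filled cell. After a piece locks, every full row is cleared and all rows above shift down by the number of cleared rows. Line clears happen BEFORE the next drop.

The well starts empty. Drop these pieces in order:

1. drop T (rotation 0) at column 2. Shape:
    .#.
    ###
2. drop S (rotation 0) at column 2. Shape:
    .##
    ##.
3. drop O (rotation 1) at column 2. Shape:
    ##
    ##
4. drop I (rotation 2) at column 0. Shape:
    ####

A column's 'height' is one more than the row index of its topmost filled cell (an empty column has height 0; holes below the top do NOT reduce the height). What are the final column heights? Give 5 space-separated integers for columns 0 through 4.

Answer: 7 7 7 7 4

Derivation:
Drop 1: T rot0 at col 2 lands with bottom-row=0; cleared 0 line(s) (total 0); column heights now [0 0 1 2 1], max=2
Drop 2: S rot0 at col 2 lands with bottom-row=2; cleared 0 line(s) (total 0); column heights now [0 0 3 4 4], max=4
Drop 3: O rot1 at col 2 lands with bottom-row=4; cleared 0 line(s) (total 0); column heights now [0 0 6 6 4], max=6
Drop 4: I rot2 at col 0 lands with bottom-row=6; cleared 0 line(s) (total 0); column heights now [7 7 7 7 4], max=7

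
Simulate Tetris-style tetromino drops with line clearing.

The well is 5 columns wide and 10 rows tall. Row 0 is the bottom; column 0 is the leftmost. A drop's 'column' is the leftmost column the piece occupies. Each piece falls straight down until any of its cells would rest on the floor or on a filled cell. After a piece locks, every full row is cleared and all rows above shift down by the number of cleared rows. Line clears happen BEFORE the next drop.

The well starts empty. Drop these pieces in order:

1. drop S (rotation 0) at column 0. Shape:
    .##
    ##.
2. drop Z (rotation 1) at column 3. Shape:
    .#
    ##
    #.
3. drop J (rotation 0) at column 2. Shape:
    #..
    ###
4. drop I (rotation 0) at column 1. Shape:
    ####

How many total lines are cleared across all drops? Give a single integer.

Answer: 0

Derivation:
Drop 1: S rot0 at col 0 lands with bottom-row=0; cleared 0 line(s) (total 0); column heights now [1 2 2 0 0], max=2
Drop 2: Z rot1 at col 3 lands with bottom-row=0; cleared 0 line(s) (total 0); column heights now [1 2 2 2 3], max=3
Drop 3: J rot0 at col 2 lands with bottom-row=3; cleared 0 line(s) (total 0); column heights now [1 2 5 4 4], max=5
Drop 4: I rot0 at col 1 lands with bottom-row=5; cleared 0 line(s) (total 0); column heights now [1 6 6 6 6], max=6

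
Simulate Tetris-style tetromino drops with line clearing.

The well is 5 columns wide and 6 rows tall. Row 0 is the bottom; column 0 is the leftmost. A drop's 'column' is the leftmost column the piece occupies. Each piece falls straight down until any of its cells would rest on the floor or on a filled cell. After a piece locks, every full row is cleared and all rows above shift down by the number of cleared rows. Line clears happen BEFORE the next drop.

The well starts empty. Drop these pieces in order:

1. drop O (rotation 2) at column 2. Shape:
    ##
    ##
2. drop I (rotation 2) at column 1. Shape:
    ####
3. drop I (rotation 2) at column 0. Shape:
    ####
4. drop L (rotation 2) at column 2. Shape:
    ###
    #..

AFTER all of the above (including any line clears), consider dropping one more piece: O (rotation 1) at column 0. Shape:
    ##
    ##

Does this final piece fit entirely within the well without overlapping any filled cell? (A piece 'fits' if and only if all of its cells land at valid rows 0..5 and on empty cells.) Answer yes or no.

Drop 1: O rot2 at col 2 lands with bottom-row=0; cleared 0 line(s) (total 0); column heights now [0 0 2 2 0], max=2
Drop 2: I rot2 at col 1 lands with bottom-row=2; cleared 0 line(s) (total 0); column heights now [0 3 3 3 3], max=3
Drop 3: I rot2 at col 0 lands with bottom-row=3; cleared 0 line(s) (total 0); column heights now [4 4 4 4 3], max=4
Drop 4: L rot2 at col 2 lands with bottom-row=4; cleared 0 line(s) (total 0); column heights now [4 4 6 6 6], max=6
Test piece O rot1 at col 0 (width 2): heights before test = [4 4 6 6 6]; fits = True

Answer: yes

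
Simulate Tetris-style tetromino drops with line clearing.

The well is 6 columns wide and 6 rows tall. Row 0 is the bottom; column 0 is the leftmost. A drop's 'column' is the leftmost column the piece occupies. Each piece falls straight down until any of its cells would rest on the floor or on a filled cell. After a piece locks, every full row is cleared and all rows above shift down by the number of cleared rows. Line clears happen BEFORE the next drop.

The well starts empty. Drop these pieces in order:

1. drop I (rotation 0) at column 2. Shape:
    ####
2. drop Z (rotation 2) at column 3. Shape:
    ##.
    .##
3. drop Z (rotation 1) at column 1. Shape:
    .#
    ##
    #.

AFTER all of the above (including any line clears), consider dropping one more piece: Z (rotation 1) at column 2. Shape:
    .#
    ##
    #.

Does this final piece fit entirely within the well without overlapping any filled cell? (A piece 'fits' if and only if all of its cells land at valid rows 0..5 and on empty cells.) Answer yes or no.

Answer: yes

Derivation:
Drop 1: I rot0 at col 2 lands with bottom-row=0; cleared 0 line(s) (total 0); column heights now [0 0 1 1 1 1], max=1
Drop 2: Z rot2 at col 3 lands with bottom-row=1; cleared 0 line(s) (total 0); column heights now [0 0 1 3 3 2], max=3
Drop 3: Z rot1 at col 1 lands with bottom-row=0; cleared 0 line(s) (total 0); column heights now [0 2 3 3 3 2], max=3
Test piece Z rot1 at col 2 (width 2): heights before test = [0 2 3 3 3 2]; fits = True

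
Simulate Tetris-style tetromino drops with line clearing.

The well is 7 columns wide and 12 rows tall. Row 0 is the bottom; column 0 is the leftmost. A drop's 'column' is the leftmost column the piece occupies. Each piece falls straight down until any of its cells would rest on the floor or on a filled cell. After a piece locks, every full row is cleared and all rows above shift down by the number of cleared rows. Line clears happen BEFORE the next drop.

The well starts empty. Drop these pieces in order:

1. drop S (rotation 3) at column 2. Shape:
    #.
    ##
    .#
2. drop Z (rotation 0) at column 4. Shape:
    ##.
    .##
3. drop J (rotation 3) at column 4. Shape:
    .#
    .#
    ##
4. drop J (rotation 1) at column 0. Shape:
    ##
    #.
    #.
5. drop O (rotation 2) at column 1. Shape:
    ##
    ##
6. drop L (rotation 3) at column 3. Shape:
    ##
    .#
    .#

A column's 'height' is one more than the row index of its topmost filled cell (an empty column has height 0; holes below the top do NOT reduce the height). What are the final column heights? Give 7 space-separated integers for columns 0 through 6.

Drop 1: S rot3 at col 2 lands with bottom-row=0; cleared 0 line(s) (total 0); column heights now [0 0 3 2 0 0 0], max=3
Drop 2: Z rot0 at col 4 lands with bottom-row=0; cleared 0 line(s) (total 0); column heights now [0 0 3 2 2 2 1], max=3
Drop 3: J rot3 at col 4 lands with bottom-row=2; cleared 0 line(s) (total 0); column heights now [0 0 3 2 3 5 1], max=5
Drop 4: J rot1 at col 0 lands with bottom-row=0; cleared 0 line(s) (total 0); column heights now [3 3 3 2 3 5 1], max=5
Drop 5: O rot2 at col 1 lands with bottom-row=3; cleared 0 line(s) (total 0); column heights now [3 5 5 2 3 5 1], max=5
Drop 6: L rot3 at col 3 lands with bottom-row=3; cleared 0 line(s) (total 0); column heights now [3 5 5 6 6 5 1], max=6

Answer: 3 5 5 6 6 5 1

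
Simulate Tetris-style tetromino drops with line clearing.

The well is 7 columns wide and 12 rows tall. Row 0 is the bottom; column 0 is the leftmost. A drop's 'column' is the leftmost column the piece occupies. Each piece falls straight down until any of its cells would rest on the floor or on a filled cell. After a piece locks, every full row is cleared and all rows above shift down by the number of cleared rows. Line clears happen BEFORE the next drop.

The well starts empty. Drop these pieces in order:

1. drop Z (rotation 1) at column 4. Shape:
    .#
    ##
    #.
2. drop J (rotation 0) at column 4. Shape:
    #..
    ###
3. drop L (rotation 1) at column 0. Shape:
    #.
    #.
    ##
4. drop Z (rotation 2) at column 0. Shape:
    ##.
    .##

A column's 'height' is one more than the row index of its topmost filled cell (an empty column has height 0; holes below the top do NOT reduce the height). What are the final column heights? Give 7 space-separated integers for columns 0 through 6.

Drop 1: Z rot1 at col 4 lands with bottom-row=0; cleared 0 line(s) (total 0); column heights now [0 0 0 0 2 3 0], max=3
Drop 2: J rot0 at col 4 lands with bottom-row=3; cleared 0 line(s) (total 0); column heights now [0 0 0 0 5 4 4], max=5
Drop 3: L rot1 at col 0 lands with bottom-row=0; cleared 0 line(s) (total 0); column heights now [3 1 0 0 5 4 4], max=5
Drop 4: Z rot2 at col 0 lands with bottom-row=2; cleared 0 line(s) (total 0); column heights now [4 4 3 0 5 4 4], max=5

Answer: 4 4 3 0 5 4 4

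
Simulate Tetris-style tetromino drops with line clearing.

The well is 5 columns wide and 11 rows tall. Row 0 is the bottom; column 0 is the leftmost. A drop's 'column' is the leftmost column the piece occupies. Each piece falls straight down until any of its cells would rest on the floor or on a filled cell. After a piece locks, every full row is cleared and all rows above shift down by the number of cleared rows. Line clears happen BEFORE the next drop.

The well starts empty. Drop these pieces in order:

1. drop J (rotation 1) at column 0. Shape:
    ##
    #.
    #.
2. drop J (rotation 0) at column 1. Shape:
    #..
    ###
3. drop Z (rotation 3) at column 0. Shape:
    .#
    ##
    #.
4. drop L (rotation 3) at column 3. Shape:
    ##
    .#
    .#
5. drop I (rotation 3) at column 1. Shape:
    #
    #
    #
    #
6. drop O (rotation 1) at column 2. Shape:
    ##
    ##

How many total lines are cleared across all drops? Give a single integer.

Answer: 0

Derivation:
Drop 1: J rot1 at col 0 lands with bottom-row=0; cleared 0 line(s) (total 0); column heights now [3 3 0 0 0], max=3
Drop 2: J rot0 at col 1 lands with bottom-row=3; cleared 0 line(s) (total 0); column heights now [3 5 4 4 0], max=5
Drop 3: Z rot3 at col 0 lands with bottom-row=4; cleared 0 line(s) (total 0); column heights now [6 7 4 4 0], max=7
Drop 4: L rot3 at col 3 lands with bottom-row=2; cleared 0 line(s) (total 0); column heights now [6 7 4 5 5], max=7
Drop 5: I rot3 at col 1 lands with bottom-row=7; cleared 0 line(s) (total 0); column heights now [6 11 4 5 5], max=11
Drop 6: O rot1 at col 2 lands with bottom-row=5; cleared 0 line(s) (total 0); column heights now [6 11 7 7 5], max=11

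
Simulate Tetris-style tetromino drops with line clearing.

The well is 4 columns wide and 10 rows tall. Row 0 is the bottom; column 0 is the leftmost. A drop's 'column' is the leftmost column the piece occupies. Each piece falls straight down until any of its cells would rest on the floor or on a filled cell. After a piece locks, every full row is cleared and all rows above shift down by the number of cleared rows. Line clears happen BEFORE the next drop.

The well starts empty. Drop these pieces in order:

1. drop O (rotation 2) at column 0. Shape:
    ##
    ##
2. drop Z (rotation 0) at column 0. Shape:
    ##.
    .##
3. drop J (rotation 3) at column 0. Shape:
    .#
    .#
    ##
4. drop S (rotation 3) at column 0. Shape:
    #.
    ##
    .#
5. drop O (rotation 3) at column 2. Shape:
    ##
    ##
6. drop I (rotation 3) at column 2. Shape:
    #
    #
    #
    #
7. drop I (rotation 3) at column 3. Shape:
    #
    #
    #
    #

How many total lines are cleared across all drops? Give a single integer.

Answer: 2

Derivation:
Drop 1: O rot2 at col 0 lands with bottom-row=0; cleared 0 line(s) (total 0); column heights now [2 2 0 0], max=2
Drop 2: Z rot0 at col 0 lands with bottom-row=2; cleared 0 line(s) (total 0); column heights now [4 4 3 0], max=4
Drop 3: J rot3 at col 0 lands with bottom-row=4; cleared 0 line(s) (total 0); column heights now [5 7 3 0], max=7
Drop 4: S rot3 at col 0 lands with bottom-row=7; cleared 0 line(s) (total 0); column heights now [10 9 3 0], max=10
Drop 5: O rot3 at col 2 lands with bottom-row=3; cleared 2 line(s) (total 2); column heights now [8 7 3 0], max=8
Drop 6: I rot3 at col 2 lands with bottom-row=3; cleared 0 line(s) (total 2); column heights now [8 7 7 0], max=8
Drop 7: I rot3 at col 3 lands with bottom-row=0; cleared 0 line(s) (total 2); column heights now [8 7 7 4], max=8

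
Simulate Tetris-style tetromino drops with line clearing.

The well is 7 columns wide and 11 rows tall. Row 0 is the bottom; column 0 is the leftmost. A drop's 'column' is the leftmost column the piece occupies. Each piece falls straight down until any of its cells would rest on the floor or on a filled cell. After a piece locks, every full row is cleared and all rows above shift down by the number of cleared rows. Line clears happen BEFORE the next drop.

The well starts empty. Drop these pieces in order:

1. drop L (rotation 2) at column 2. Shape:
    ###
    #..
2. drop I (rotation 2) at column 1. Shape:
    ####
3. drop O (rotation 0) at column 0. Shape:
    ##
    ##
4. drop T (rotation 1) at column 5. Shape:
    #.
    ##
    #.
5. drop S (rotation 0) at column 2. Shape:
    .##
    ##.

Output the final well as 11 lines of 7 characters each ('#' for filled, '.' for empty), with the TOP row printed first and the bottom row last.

Answer: .......
.......
.......
.......
.......
.......
##.##..
####...
.#####.
..#####
..#..#.

Derivation:
Drop 1: L rot2 at col 2 lands with bottom-row=0; cleared 0 line(s) (total 0); column heights now [0 0 2 2 2 0 0], max=2
Drop 2: I rot2 at col 1 lands with bottom-row=2; cleared 0 line(s) (total 0); column heights now [0 3 3 3 3 0 0], max=3
Drop 3: O rot0 at col 0 lands with bottom-row=3; cleared 0 line(s) (total 0); column heights now [5 5 3 3 3 0 0], max=5
Drop 4: T rot1 at col 5 lands with bottom-row=0; cleared 0 line(s) (total 0); column heights now [5 5 3 3 3 3 2], max=5
Drop 5: S rot0 at col 2 lands with bottom-row=3; cleared 0 line(s) (total 0); column heights now [5 5 4 5 5 3 2], max=5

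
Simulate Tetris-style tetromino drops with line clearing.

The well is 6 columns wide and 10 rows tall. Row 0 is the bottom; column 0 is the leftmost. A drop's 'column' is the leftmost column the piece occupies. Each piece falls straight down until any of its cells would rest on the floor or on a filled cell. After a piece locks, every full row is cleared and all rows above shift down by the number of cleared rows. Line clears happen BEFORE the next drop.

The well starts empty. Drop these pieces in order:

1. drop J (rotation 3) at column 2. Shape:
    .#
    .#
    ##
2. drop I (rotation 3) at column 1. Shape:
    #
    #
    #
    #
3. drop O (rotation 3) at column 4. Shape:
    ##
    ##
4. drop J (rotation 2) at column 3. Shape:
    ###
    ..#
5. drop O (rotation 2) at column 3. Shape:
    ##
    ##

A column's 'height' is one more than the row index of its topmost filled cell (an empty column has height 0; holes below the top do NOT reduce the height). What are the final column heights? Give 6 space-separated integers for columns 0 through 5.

Answer: 0 4 1 6 6 4

Derivation:
Drop 1: J rot3 at col 2 lands with bottom-row=0; cleared 0 line(s) (total 0); column heights now [0 0 1 3 0 0], max=3
Drop 2: I rot3 at col 1 lands with bottom-row=0; cleared 0 line(s) (total 0); column heights now [0 4 1 3 0 0], max=4
Drop 3: O rot3 at col 4 lands with bottom-row=0; cleared 0 line(s) (total 0); column heights now [0 4 1 3 2 2], max=4
Drop 4: J rot2 at col 3 lands with bottom-row=2; cleared 0 line(s) (total 0); column heights now [0 4 1 4 4 4], max=4
Drop 5: O rot2 at col 3 lands with bottom-row=4; cleared 0 line(s) (total 0); column heights now [0 4 1 6 6 4], max=6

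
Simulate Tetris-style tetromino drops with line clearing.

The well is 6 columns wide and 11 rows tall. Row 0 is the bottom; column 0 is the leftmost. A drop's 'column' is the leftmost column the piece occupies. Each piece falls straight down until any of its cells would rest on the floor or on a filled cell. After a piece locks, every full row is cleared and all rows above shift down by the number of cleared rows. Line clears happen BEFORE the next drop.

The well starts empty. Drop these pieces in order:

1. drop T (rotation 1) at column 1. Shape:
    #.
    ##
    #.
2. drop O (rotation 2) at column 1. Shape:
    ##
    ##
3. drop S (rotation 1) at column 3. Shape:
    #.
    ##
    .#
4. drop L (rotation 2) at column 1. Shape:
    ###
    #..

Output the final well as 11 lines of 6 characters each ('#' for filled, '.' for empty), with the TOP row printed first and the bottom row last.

Answer: ......
......
......
......
.###..
.#....
.##...
.##...
.#.#..
.####.
.#..#.

Derivation:
Drop 1: T rot1 at col 1 lands with bottom-row=0; cleared 0 line(s) (total 0); column heights now [0 3 2 0 0 0], max=3
Drop 2: O rot2 at col 1 lands with bottom-row=3; cleared 0 line(s) (total 0); column heights now [0 5 5 0 0 0], max=5
Drop 3: S rot1 at col 3 lands with bottom-row=0; cleared 0 line(s) (total 0); column heights now [0 5 5 3 2 0], max=5
Drop 4: L rot2 at col 1 lands with bottom-row=5; cleared 0 line(s) (total 0); column heights now [0 7 7 7 2 0], max=7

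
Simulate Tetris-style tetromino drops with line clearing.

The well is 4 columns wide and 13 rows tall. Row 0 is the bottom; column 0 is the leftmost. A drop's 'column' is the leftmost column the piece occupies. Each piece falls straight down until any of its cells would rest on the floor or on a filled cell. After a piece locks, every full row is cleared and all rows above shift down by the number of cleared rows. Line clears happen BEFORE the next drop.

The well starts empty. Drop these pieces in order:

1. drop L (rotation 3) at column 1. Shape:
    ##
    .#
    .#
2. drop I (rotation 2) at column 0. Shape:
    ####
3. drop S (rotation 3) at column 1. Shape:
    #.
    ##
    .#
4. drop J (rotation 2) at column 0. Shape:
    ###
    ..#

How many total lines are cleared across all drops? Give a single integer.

Answer: 1

Derivation:
Drop 1: L rot3 at col 1 lands with bottom-row=0; cleared 0 line(s) (total 0); column heights now [0 3 3 0], max=3
Drop 2: I rot2 at col 0 lands with bottom-row=3; cleared 1 line(s) (total 1); column heights now [0 3 3 0], max=3
Drop 3: S rot3 at col 1 lands with bottom-row=3; cleared 0 line(s) (total 1); column heights now [0 6 5 0], max=6
Drop 4: J rot2 at col 0 lands with bottom-row=5; cleared 0 line(s) (total 1); column heights now [7 7 7 0], max=7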